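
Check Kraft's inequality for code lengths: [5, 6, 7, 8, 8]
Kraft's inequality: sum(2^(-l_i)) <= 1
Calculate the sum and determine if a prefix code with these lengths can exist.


Sum = 2^(-5) + 2^(-6) + 2^(-7) + 2^(-8) + 2^(-8)
    = 0.03125 + 0.015625 + 0.0078125 + 0.00390625 + 0.00390625
    = 16/256 = 0.0625
Since 0.0625 <= 1, Kraft's inequality IS satisfied.
A prefix code with these lengths CAN exist.

Kraft sum = 0.0625. Satisfied.


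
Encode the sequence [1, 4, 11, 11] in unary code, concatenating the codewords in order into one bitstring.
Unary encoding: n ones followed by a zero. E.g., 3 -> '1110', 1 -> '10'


Encode each number as n ones followed by a terminating 0:
  1 -> 10 (2 bits)
  4 -> 11110 (5 bits)
  11 -> 111111111110 (12 bits)
  11 -> 111111111110 (12 bits)
Total length = 2 + 5 + 12 + 12 = 31 bits.

Unary([1, 4, 11, 11]) = 1011110111111111110111111111110 (31 bits)


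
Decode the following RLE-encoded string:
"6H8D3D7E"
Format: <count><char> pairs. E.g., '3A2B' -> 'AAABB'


Expanding each <count><char> pair:
  6H -> 'HHHHHH'
  8D -> 'DDDDDDDD'
  3D -> 'DDD'
  7E -> 'EEEEEEE'

Decoded = HHHHHHDDDDDDDDDDDEEEEEEE


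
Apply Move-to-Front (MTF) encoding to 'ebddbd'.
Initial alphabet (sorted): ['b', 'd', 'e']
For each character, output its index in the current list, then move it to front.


MTF encoding:
'e': index 2 in ['b', 'd', 'e'] -> ['e', 'b', 'd']
'b': index 1 in ['e', 'b', 'd'] -> ['b', 'e', 'd']
'd': index 2 in ['b', 'e', 'd'] -> ['d', 'b', 'e']
'd': index 0 in ['d', 'b', 'e'] -> ['d', 'b', 'e']
'b': index 1 in ['d', 'b', 'e'] -> ['b', 'd', 'e']
'd': index 1 in ['b', 'd', 'e'] -> ['d', 'b', 'e']


Output: [2, 1, 2, 0, 1, 1]


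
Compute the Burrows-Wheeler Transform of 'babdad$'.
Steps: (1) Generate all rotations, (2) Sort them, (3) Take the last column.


Rotations (sorted):
  0: $babdad -> last char: d
  1: abdad$b -> last char: b
  2: ad$babd -> last char: d
  3: babdad$ -> last char: $
  4: bdad$ba -> last char: a
  5: d$babda -> last char: a
  6: dad$bab -> last char: b


BWT = dbd$aab


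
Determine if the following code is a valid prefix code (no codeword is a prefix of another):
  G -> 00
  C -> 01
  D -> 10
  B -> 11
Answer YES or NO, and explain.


Checking each pair (does one codeword prefix another?):
  G='00' vs C='01': no prefix
  G='00' vs D='10': no prefix
  G='00' vs B='11': no prefix
  C='01' vs G='00': no prefix
  C='01' vs D='10': no prefix
  C='01' vs B='11': no prefix
  D='10' vs G='00': no prefix
  D='10' vs C='01': no prefix
  D='10' vs B='11': no prefix
  B='11' vs G='00': no prefix
  B='11' vs C='01': no prefix
  B='11' vs D='10': no prefix
No violation found over all pairs.

YES -- this is a valid prefix code. No codeword is a prefix of any other codeword.


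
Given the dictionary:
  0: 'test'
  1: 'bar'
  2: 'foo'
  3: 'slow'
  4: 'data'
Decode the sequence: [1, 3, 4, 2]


Look up each index in the dictionary:
  1 -> 'bar'
  3 -> 'slow'
  4 -> 'data'
  2 -> 'foo'

Decoded: "bar slow data foo"


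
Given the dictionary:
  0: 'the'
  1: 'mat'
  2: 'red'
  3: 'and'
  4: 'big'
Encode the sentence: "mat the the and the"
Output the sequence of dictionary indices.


Look up each word in the dictionary:
  'mat' -> 1
  'the' -> 0
  'the' -> 0
  'and' -> 3
  'the' -> 0

Encoded: [1, 0, 0, 3, 0]


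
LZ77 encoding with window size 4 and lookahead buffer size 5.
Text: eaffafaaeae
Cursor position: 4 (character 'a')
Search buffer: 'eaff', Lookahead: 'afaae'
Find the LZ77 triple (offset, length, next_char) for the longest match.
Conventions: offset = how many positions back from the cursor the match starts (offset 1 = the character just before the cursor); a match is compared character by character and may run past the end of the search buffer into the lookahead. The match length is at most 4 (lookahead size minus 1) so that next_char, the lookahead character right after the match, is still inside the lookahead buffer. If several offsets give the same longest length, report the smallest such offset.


Try each offset into the search buffer:
  offset=1 (pos 3, char 'f'): match length 0
  offset=2 (pos 2, char 'f'): match length 0
  offset=3 (pos 1, char 'a'): match length 2
  offset=4 (pos 0, char 'e'): match length 0
Longest match has length 2 at offset 3.
next_char = character at position 4 + 2 = 6 -> 'a'

Best match: offset=3, length=2 (matching 'af' starting at position 1)
LZ77 triple: (3, 2, 'a')


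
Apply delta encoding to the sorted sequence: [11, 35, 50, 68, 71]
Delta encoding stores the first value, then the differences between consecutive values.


First value: 11
Deltas:
  35 - 11 = 24
  50 - 35 = 15
  68 - 50 = 18
  71 - 68 = 3


Delta encoded: [11, 24, 15, 18, 3]


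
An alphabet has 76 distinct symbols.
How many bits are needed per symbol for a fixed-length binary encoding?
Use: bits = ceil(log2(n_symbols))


log2(76) = 6.2479
Bracket: 2^6 = 64 < 76 <= 2^7 = 128
So ceil(log2(76)) = 7

bits = ceil(log2(76)) = ceil(6.2479) = 7 bits


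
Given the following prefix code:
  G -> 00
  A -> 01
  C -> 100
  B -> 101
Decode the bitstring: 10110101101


Decoding step by step:
Bits 101 -> B
Bits 101 -> B
Bits 01 -> A
Bits 101 -> B


Decoded message: BBAB


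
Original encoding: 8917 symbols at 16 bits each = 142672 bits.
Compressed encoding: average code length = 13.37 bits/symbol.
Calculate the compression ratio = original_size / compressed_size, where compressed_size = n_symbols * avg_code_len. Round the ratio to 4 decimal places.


original_size = n_symbols * orig_bits = 8917 * 16 = 142672 bits
compressed_size = n_symbols * avg_code_len = 8917 * 13.37 = 119220.29 bits
ratio = original_size / compressed_size = 142672 / 119220.29 = 1.1967

Compression ratio = 1.1967


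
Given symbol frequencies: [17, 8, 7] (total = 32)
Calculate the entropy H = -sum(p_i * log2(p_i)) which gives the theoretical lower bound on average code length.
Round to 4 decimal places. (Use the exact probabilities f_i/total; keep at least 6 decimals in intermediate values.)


Per-symbol terms -p_i * log2(p_i) with p_i = f_i/32:
  p = 17/32 = 0.531250: log2(p) = -0.912537, -p*log2(p) = 0.484785
  p = 8/32 = 0.250000: log2(p) = -2.000000, -p*log2(p) = 0.500000
  p = 7/32 = 0.218750: log2(p) = -2.192645, -p*log2(p) = 0.479641
H = 0.484785 + 0.500000 + 0.479641 = 1.464426

H = 1.4644 bits/symbol


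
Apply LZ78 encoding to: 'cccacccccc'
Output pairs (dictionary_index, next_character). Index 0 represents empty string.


LZ78 encoding steps:
Dictionary: {0: ''}
Step 1: w='' (idx 0), next='c' -> output (0, 'c'), add 'c' as idx 1
Step 2: w='c' (idx 1), next='c' -> output (1, 'c'), add 'cc' as idx 2
Step 3: w='' (idx 0), next='a' -> output (0, 'a'), add 'a' as idx 3
Step 4: w='cc' (idx 2), next='c' -> output (2, 'c'), add 'ccc' as idx 4
Step 5: w='ccc' (idx 4), end of input -> output (4, '')


Encoded: [(0, 'c'), (1, 'c'), (0, 'a'), (2, 'c'), (4, '')]


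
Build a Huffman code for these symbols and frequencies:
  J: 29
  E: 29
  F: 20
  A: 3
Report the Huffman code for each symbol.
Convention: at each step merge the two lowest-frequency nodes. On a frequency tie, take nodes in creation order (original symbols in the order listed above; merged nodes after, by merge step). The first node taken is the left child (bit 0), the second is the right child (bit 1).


Huffman tree construction:
Step 1: Merge A(3) + F(20) = 23
Step 2: Merge (A+F)(23) + J(29) = 52
Step 3: Merge E(29) + ((A+F)+J)(52) = 81
Read each symbol's code off the tree from the root (left child = 0, right child = 1).

Codes:
  J: 11 (length 2)
  E: 0 (length 1)
  F: 101 (length 3)
  A: 100 (length 3)
Average code length: 156/81 = 1.9259 bits/symbol


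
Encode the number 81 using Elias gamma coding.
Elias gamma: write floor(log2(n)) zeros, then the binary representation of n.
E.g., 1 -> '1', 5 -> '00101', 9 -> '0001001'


num_bits = floor(log2(81)) + 1 = 7
leading_zeros = num_bits - 1 = 6
binary(81) = 1010001

Elias gamma(81) = '000000' + '1010001' = 0000001010001 (13 bits)


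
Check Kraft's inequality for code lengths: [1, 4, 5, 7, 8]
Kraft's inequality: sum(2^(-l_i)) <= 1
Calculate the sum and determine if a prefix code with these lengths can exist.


Sum = 2^(-1) + 2^(-4) + 2^(-5) + 2^(-7) + 2^(-8)
    = 0.5 + 0.0625 + 0.03125 + 0.0078125 + 0.00390625
    = 155/256 = 0.60546875
Since 0.60546875 <= 1, Kraft's inequality IS satisfied.
A prefix code with these lengths CAN exist.

Kraft sum = 0.60546875. Satisfied.


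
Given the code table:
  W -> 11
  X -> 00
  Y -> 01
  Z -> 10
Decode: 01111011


Decoding:
01 -> Y
11 -> W
10 -> Z
11 -> W


Result: YWZW


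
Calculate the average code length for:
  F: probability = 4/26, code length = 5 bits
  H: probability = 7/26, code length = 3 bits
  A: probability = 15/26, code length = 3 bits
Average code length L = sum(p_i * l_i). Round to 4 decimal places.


Weighted contributions p_i * l_i:
  F: (4/26) * 5 = 20/26
  H: (7/26) * 3 = 21/26
  A: (15/26) * 3 = 45/26
Sum = (20 + 21 + 45)/26 = 86/26

L = 86/26 = 3.3077 bits/symbol


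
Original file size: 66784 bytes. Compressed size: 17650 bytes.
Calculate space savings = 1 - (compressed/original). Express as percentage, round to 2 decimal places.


ratio = compressed/original = 17650/66784 = 0.264285
savings = 1 - ratio = 1 - 0.264285 = 0.735715
as a percentage: 0.735715 * 100 = 73.57%

Space savings = 1 - 17650/66784 = 73.57%


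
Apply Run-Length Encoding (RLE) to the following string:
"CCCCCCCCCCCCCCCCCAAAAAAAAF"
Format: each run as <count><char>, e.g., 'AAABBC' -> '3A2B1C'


Scanning runs left to right:
  i=0: run of 'C' x 17 -> '17C'
  i=17: run of 'A' x 8 -> '8A'
  i=25: run of 'F' x 1 -> '1F'

RLE = 17C8A1F


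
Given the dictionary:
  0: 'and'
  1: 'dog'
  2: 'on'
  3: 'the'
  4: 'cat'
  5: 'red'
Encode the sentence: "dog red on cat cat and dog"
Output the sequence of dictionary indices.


Look up each word in the dictionary:
  'dog' -> 1
  'red' -> 5
  'on' -> 2
  'cat' -> 4
  'cat' -> 4
  'and' -> 0
  'dog' -> 1

Encoded: [1, 5, 2, 4, 4, 0, 1]


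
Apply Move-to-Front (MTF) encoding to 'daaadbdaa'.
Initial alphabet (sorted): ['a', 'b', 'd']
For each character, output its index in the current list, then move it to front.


MTF encoding:
'd': index 2 in ['a', 'b', 'd'] -> ['d', 'a', 'b']
'a': index 1 in ['d', 'a', 'b'] -> ['a', 'd', 'b']
'a': index 0 in ['a', 'd', 'b'] -> ['a', 'd', 'b']
'a': index 0 in ['a', 'd', 'b'] -> ['a', 'd', 'b']
'd': index 1 in ['a', 'd', 'b'] -> ['d', 'a', 'b']
'b': index 2 in ['d', 'a', 'b'] -> ['b', 'd', 'a']
'd': index 1 in ['b', 'd', 'a'] -> ['d', 'b', 'a']
'a': index 2 in ['d', 'b', 'a'] -> ['a', 'd', 'b']
'a': index 0 in ['a', 'd', 'b'] -> ['a', 'd', 'b']


Output: [2, 1, 0, 0, 1, 2, 1, 2, 0]


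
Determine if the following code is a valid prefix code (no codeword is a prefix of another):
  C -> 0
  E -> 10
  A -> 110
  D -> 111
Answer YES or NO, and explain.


Checking each pair (does one codeword prefix another?):
  C='0' vs E='10': no prefix
  C='0' vs A='110': no prefix
  C='0' vs D='111': no prefix
  E='10' vs C='0': no prefix
  E='10' vs A='110': no prefix
  E='10' vs D='111': no prefix
  A='110' vs C='0': no prefix
  A='110' vs E='10': no prefix
  A='110' vs D='111': no prefix
  D='111' vs C='0': no prefix
  D='111' vs E='10': no prefix
  D='111' vs A='110': no prefix
No violation found over all pairs.

YES -- this is a valid prefix code. No codeword is a prefix of any other codeword.


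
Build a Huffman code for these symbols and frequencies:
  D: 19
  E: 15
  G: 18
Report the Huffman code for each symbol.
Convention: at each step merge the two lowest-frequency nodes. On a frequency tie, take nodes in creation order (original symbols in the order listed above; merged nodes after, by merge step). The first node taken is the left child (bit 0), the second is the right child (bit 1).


Huffman tree construction:
Step 1: Merge E(15) + G(18) = 33
Step 2: Merge D(19) + (E+G)(33) = 52
Read each symbol's code off the tree from the root (left child = 0, right child = 1).

Codes:
  D: 0 (length 1)
  E: 10 (length 2)
  G: 11 (length 2)
Average code length: 85/52 = 1.6346 bits/symbol


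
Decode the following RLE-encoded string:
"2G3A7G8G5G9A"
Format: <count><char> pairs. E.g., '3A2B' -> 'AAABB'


Expanding each <count><char> pair:
  2G -> 'GG'
  3A -> 'AAA'
  7G -> 'GGGGGGG'
  8G -> 'GGGGGGGG'
  5G -> 'GGGGG'
  9A -> 'AAAAAAAAA'

Decoded = GGAAAGGGGGGGGGGGGGGGGGGGGAAAAAAAAA


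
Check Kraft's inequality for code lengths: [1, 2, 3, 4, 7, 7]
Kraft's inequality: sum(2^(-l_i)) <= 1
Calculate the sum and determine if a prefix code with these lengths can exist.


Sum = 2^(-1) + 2^(-2) + 2^(-3) + 2^(-4) + 2^(-7) + 2^(-7)
    = 0.5 + 0.25 + 0.125 + 0.0625 + 0.0078125 + 0.0078125
    = 122/128 = 0.953125
Since 0.953125 <= 1, Kraft's inequality IS satisfied.
A prefix code with these lengths CAN exist.

Kraft sum = 0.953125. Satisfied.


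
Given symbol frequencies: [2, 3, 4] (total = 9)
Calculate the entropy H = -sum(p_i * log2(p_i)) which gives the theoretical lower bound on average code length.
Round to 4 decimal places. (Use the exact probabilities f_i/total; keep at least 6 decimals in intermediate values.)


Per-symbol terms -p_i * log2(p_i) with p_i = f_i/9:
  p = 2/9 = 0.222222: log2(p) = -2.169925, -p*log2(p) = 0.482206
  p = 3/9 = 0.333333: log2(p) = -1.584963, -p*log2(p) = 0.528321
  p = 4/9 = 0.444444: log2(p) = -1.169925, -p*log2(p) = 0.519967
H = 0.482206 + 0.528321 + 0.519967 = 1.530494

H = 1.5305 bits/symbol


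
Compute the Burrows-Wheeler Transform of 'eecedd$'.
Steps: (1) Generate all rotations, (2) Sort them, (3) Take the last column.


Rotations (sorted):
  0: $eecedd -> last char: d
  1: cedd$ee -> last char: e
  2: d$eeced -> last char: d
  3: dd$eece -> last char: e
  4: ecedd$e -> last char: e
  5: edd$eec -> last char: c
  6: eecedd$ -> last char: $


BWT = dedeec$


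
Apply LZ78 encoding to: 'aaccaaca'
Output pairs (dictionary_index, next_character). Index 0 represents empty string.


LZ78 encoding steps:
Dictionary: {0: ''}
Step 1: w='' (idx 0), next='a' -> output (0, 'a'), add 'a' as idx 1
Step 2: w='a' (idx 1), next='c' -> output (1, 'c'), add 'ac' as idx 2
Step 3: w='' (idx 0), next='c' -> output (0, 'c'), add 'c' as idx 3
Step 4: w='a' (idx 1), next='a' -> output (1, 'a'), add 'aa' as idx 4
Step 5: w='c' (idx 3), next='a' -> output (3, 'a'), add 'ca' as idx 5


Encoded: [(0, 'a'), (1, 'c'), (0, 'c'), (1, 'a'), (3, 'a')]


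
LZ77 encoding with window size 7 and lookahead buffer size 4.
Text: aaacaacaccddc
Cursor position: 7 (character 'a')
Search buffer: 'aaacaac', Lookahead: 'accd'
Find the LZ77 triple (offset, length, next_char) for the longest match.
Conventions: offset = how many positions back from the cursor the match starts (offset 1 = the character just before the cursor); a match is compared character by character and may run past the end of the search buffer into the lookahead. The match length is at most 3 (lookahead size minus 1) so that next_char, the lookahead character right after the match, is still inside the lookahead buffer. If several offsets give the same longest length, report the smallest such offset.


Try each offset into the search buffer:
  offset=1 (pos 6, char 'c'): match length 0
  offset=2 (pos 5, char 'a'): match length 2
  offset=3 (pos 4, char 'a'): match length 1
  offset=4 (pos 3, char 'c'): match length 0
  offset=5 (pos 2, char 'a'): match length 2
  offset=6 (pos 1, char 'a'): match length 1
  offset=7 (pos 0, char 'a'): match length 1
Longest match has length 2, found at offsets 2, 5; take the smallest, offset 2.
next_char = character at position 7 + 2 = 9 -> 'c'

Best match: offset=2, length=2 (matching 'ac' starting at position 5)
LZ77 triple: (2, 2, 'c')


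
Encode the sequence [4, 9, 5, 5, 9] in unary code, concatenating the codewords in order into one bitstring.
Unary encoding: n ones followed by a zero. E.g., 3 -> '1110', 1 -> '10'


Encode each number as n ones followed by a terminating 0:
  4 -> 11110 (5 bits)
  9 -> 1111111110 (10 bits)
  5 -> 111110 (6 bits)
  5 -> 111110 (6 bits)
  9 -> 1111111110 (10 bits)
Total length = 5 + 10 + 6 + 6 + 10 = 37 bits.

Unary([4, 9, 5, 5, 9]) = 1111011111111101111101111101111111110 (37 bits)


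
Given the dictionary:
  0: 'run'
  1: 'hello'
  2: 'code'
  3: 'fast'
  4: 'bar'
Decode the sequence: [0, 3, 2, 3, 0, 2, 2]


Look up each index in the dictionary:
  0 -> 'run'
  3 -> 'fast'
  2 -> 'code'
  3 -> 'fast'
  0 -> 'run'
  2 -> 'code'
  2 -> 'code'

Decoded: "run fast code fast run code code"


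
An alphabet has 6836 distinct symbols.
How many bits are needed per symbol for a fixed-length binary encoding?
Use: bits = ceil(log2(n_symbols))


log2(6836) = 12.7389
Bracket: 2^12 = 4096 < 6836 <= 2^13 = 8192
So ceil(log2(6836)) = 13

bits = ceil(log2(6836)) = ceil(12.7389) = 13 bits


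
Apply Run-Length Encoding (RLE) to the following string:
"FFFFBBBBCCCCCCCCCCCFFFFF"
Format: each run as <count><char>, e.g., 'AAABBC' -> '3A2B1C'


Scanning runs left to right:
  i=0: run of 'F' x 4 -> '4F'
  i=4: run of 'B' x 4 -> '4B'
  i=8: run of 'C' x 11 -> '11C'
  i=19: run of 'F' x 5 -> '5F'

RLE = 4F4B11C5F


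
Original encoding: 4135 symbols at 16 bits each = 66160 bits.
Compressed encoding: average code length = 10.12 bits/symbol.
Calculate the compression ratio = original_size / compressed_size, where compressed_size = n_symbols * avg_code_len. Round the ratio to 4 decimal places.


original_size = n_symbols * orig_bits = 4135 * 16 = 66160 bits
compressed_size = n_symbols * avg_code_len = 4135 * 10.12 = 41846.2 bits
ratio = original_size / compressed_size = 66160 / 41846.2 = 1.581

Compression ratio = 1.581


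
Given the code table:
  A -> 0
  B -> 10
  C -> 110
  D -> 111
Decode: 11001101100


Decoding:
110 -> C
0 -> A
110 -> C
110 -> C
0 -> A


Result: CACCA


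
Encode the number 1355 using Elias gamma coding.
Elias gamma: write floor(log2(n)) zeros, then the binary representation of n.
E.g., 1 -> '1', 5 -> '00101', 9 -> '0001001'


num_bits = floor(log2(1355)) + 1 = 11
leading_zeros = num_bits - 1 = 10
binary(1355) = 10101001011

Elias gamma(1355) = '0000000000' + '10101001011' = 000000000010101001011 (21 bits)


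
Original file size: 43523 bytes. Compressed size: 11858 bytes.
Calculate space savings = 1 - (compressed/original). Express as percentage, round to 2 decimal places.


ratio = compressed/original = 11858/43523 = 0.272454
savings = 1 - ratio = 1 - 0.272454 = 0.727546
as a percentage: 0.727546 * 100 = 72.75%

Space savings = 1 - 11858/43523 = 72.75%


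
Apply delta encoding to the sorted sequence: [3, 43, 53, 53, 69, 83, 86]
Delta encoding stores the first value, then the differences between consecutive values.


First value: 3
Deltas:
  43 - 3 = 40
  53 - 43 = 10
  53 - 53 = 0
  69 - 53 = 16
  83 - 69 = 14
  86 - 83 = 3


Delta encoded: [3, 40, 10, 0, 16, 14, 3]


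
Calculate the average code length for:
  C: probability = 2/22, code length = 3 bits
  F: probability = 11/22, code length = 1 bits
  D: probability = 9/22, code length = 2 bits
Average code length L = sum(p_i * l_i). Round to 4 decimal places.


Weighted contributions p_i * l_i:
  C: (2/22) * 3 = 6/22
  F: (11/22) * 1 = 11/22
  D: (9/22) * 2 = 18/22
Sum = (6 + 11 + 18)/22 = 35/22

L = 35/22 = 1.5909 bits/symbol


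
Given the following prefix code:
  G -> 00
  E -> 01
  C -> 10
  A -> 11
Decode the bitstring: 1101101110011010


Decoding step by step:
Bits 11 -> A
Bits 01 -> E
Bits 10 -> C
Bits 11 -> A
Bits 10 -> C
Bits 01 -> E
Bits 10 -> C
Bits 10 -> C


Decoded message: AECACECC


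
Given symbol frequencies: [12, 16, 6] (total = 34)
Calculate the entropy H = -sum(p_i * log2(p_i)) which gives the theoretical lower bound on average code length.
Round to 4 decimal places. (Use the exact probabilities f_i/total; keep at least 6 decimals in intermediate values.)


Per-symbol terms -p_i * log2(p_i) with p_i = f_i/34:
  p = 12/34 = 0.352941: log2(p) = -1.502500, -p*log2(p) = 0.530294
  p = 16/34 = 0.470588: log2(p) = -1.087463, -p*log2(p) = 0.511747
  p = 6/34 = 0.176471: log2(p) = -2.502500, -p*log2(p) = 0.441618
H = 0.530294 + 0.511747 + 0.441618 = 1.483659

H = 1.4837 bits/symbol


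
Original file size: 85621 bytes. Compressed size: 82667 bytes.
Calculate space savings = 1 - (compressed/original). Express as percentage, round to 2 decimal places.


ratio = compressed/original = 82667/85621 = 0.965499
savings = 1 - ratio = 1 - 0.965499 = 0.034501
as a percentage: 0.034501 * 100 = 3.45%

Space savings = 1 - 82667/85621 = 3.45%


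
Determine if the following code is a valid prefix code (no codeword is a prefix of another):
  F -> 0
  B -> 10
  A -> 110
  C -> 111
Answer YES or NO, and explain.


Checking each pair (does one codeword prefix another?):
  F='0' vs B='10': no prefix
  F='0' vs A='110': no prefix
  F='0' vs C='111': no prefix
  B='10' vs F='0': no prefix
  B='10' vs A='110': no prefix
  B='10' vs C='111': no prefix
  A='110' vs F='0': no prefix
  A='110' vs B='10': no prefix
  A='110' vs C='111': no prefix
  C='111' vs F='0': no prefix
  C='111' vs B='10': no prefix
  C='111' vs A='110': no prefix
No violation found over all pairs.

YES -- this is a valid prefix code. No codeword is a prefix of any other codeword.


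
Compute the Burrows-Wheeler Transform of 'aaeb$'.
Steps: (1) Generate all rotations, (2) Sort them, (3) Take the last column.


Rotations (sorted):
  0: $aaeb -> last char: b
  1: aaeb$ -> last char: $
  2: aeb$a -> last char: a
  3: b$aae -> last char: e
  4: eb$aa -> last char: a


BWT = b$aea


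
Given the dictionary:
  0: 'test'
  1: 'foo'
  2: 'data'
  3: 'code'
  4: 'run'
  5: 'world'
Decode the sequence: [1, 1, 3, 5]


Look up each index in the dictionary:
  1 -> 'foo'
  1 -> 'foo'
  3 -> 'code'
  5 -> 'world'

Decoded: "foo foo code world"


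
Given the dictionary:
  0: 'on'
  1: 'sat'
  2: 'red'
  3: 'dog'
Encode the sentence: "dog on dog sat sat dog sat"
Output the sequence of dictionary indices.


Look up each word in the dictionary:
  'dog' -> 3
  'on' -> 0
  'dog' -> 3
  'sat' -> 1
  'sat' -> 1
  'dog' -> 3
  'sat' -> 1

Encoded: [3, 0, 3, 1, 1, 3, 1]


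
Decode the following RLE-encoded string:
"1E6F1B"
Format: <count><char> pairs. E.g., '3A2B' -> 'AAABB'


Expanding each <count><char> pair:
  1E -> 'E'
  6F -> 'FFFFFF'
  1B -> 'B'

Decoded = EFFFFFFB


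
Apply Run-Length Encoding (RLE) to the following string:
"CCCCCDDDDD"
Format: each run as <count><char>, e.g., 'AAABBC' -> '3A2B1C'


Scanning runs left to right:
  i=0: run of 'C' x 5 -> '5C'
  i=5: run of 'D' x 5 -> '5D'

RLE = 5C5D


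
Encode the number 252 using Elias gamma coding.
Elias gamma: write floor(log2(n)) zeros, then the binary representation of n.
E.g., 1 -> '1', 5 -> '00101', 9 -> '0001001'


num_bits = floor(log2(252)) + 1 = 8
leading_zeros = num_bits - 1 = 7
binary(252) = 11111100

Elias gamma(252) = '0000000' + '11111100' = 000000011111100 (15 bits)


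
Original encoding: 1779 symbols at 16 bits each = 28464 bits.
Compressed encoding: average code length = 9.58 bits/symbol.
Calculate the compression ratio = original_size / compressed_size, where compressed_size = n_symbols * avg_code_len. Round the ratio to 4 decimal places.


original_size = n_symbols * orig_bits = 1779 * 16 = 28464 bits
compressed_size = n_symbols * avg_code_len = 1779 * 9.58 = 17042.82 bits
ratio = original_size / compressed_size = 28464 / 17042.82 = 1.6701

Compression ratio = 1.6701


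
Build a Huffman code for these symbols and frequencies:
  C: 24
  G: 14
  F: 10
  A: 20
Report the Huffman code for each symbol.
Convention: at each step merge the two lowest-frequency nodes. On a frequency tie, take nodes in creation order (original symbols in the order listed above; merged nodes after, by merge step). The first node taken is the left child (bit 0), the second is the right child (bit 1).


Huffman tree construction:
Step 1: Merge F(10) + G(14) = 24
Step 2: Merge A(20) + C(24) = 44
Step 3: Merge (F+G)(24) + (A+C)(44) = 68
Read each symbol's code off the tree from the root (left child = 0, right child = 1).

Codes:
  C: 11 (length 2)
  G: 01 (length 2)
  F: 00 (length 2)
  A: 10 (length 2)
Average code length: 136/68 = 2.0000 bits/symbol


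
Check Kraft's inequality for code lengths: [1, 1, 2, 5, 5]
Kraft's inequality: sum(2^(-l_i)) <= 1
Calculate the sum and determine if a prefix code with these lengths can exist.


Sum = 2^(-1) + 2^(-1) + 2^(-2) + 2^(-5) + 2^(-5)
    = 0.5 + 0.5 + 0.25 + 0.03125 + 0.03125
    = 42/32 = 1.3125
Since 1.3125 > 1, Kraft's inequality is NOT satisfied.
A prefix code with these lengths CANNOT exist.

Kraft sum = 1.3125. Not satisfied.


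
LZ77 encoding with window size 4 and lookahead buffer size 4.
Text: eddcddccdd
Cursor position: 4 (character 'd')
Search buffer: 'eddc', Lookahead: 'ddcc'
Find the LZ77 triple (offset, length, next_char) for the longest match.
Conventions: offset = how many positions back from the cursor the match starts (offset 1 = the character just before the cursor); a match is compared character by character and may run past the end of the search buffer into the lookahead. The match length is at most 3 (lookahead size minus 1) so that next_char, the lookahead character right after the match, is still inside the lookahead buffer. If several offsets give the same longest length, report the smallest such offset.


Try each offset into the search buffer:
  offset=1 (pos 3, char 'c'): match length 0
  offset=2 (pos 2, char 'd'): match length 1
  offset=3 (pos 1, char 'd'): match length 3
  offset=4 (pos 0, char 'e'): match length 0
Longest match has length 3 at offset 3.
next_char = character at position 4 + 3 = 7 -> 'c'

Best match: offset=3, length=3 (matching 'ddc' starting at position 1)
LZ77 triple: (3, 3, 'c')


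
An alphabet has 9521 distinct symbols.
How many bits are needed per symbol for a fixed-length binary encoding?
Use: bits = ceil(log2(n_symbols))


log2(9521) = 13.2169
Bracket: 2^13 = 8192 < 9521 <= 2^14 = 16384
So ceil(log2(9521)) = 14

bits = ceil(log2(9521)) = ceil(13.2169) = 14 bits


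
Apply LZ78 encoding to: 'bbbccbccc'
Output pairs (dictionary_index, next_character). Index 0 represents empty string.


LZ78 encoding steps:
Dictionary: {0: ''}
Step 1: w='' (idx 0), next='b' -> output (0, 'b'), add 'b' as idx 1
Step 2: w='b' (idx 1), next='b' -> output (1, 'b'), add 'bb' as idx 2
Step 3: w='' (idx 0), next='c' -> output (0, 'c'), add 'c' as idx 3
Step 4: w='c' (idx 3), next='b' -> output (3, 'b'), add 'cb' as idx 4
Step 5: w='c' (idx 3), next='c' -> output (3, 'c'), add 'cc' as idx 5
Step 6: w='c' (idx 3), end of input -> output (3, '')


Encoded: [(0, 'b'), (1, 'b'), (0, 'c'), (3, 'b'), (3, 'c'), (3, '')]


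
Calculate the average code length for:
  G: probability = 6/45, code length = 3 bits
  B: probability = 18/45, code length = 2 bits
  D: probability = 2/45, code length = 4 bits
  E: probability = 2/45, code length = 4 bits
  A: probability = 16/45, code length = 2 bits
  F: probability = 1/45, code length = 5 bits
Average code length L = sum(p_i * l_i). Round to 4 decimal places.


Weighted contributions p_i * l_i:
  G: (6/45) * 3 = 18/45
  B: (18/45) * 2 = 36/45
  D: (2/45) * 4 = 8/45
  E: (2/45) * 4 = 8/45
  A: (16/45) * 2 = 32/45
  F: (1/45) * 5 = 5/45
Sum = (18 + 36 + 8 + 8 + 32 + 5)/45 = 107/45

L = 107/45 = 2.3778 bits/symbol


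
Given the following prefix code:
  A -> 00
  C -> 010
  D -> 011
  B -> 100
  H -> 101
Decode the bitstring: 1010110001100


Decoding step by step:
Bits 101 -> H
Bits 011 -> D
Bits 00 -> A
Bits 011 -> D
Bits 00 -> A


Decoded message: HDADA


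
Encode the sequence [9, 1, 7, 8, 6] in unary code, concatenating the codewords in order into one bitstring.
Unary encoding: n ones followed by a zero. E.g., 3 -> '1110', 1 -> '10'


Encode each number as n ones followed by a terminating 0:
  9 -> 1111111110 (10 bits)
  1 -> 10 (2 bits)
  7 -> 11111110 (8 bits)
  8 -> 111111110 (9 bits)
  6 -> 1111110 (7 bits)
Total length = 10 + 2 + 8 + 9 + 7 = 36 bits.

Unary([9, 1, 7, 8, 6]) = 111111111010111111101111111101111110 (36 bits)


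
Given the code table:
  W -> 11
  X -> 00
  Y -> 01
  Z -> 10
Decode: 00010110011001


Decoding:
00 -> X
01 -> Y
01 -> Y
10 -> Z
01 -> Y
10 -> Z
01 -> Y


Result: XYYZYZY


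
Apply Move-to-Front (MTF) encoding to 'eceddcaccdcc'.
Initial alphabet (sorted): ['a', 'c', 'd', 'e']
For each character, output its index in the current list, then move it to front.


MTF encoding:
'e': index 3 in ['a', 'c', 'd', 'e'] -> ['e', 'a', 'c', 'd']
'c': index 2 in ['e', 'a', 'c', 'd'] -> ['c', 'e', 'a', 'd']
'e': index 1 in ['c', 'e', 'a', 'd'] -> ['e', 'c', 'a', 'd']
'd': index 3 in ['e', 'c', 'a', 'd'] -> ['d', 'e', 'c', 'a']
'd': index 0 in ['d', 'e', 'c', 'a'] -> ['d', 'e', 'c', 'a']
'c': index 2 in ['d', 'e', 'c', 'a'] -> ['c', 'd', 'e', 'a']
'a': index 3 in ['c', 'd', 'e', 'a'] -> ['a', 'c', 'd', 'e']
'c': index 1 in ['a', 'c', 'd', 'e'] -> ['c', 'a', 'd', 'e']
'c': index 0 in ['c', 'a', 'd', 'e'] -> ['c', 'a', 'd', 'e']
'd': index 2 in ['c', 'a', 'd', 'e'] -> ['d', 'c', 'a', 'e']
'c': index 1 in ['d', 'c', 'a', 'e'] -> ['c', 'd', 'a', 'e']
'c': index 0 in ['c', 'd', 'a', 'e'] -> ['c', 'd', 'a', 'e']


Output: [3, 2, 1, 3, 0, 2, 3, 1, 0, 2, 1, 0]


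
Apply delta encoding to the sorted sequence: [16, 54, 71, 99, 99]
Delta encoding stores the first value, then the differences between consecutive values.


First value: 16
Deltas:
  54 - 16 = 38
  71 - 54 = 17
  99 - 71 = 28
  99 - 99 = 0


Delta encoded: [16, 38, 17, 28, 0]


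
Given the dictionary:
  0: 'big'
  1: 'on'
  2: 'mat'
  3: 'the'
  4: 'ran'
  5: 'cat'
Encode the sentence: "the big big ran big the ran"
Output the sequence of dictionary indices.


Look up each word in the dictionary:
  'the' -> 3
  'big' -> 0
  'big' -> 0
  'ran' -> 4
  'big' -> 0
  'the' -> 3
  'ran' -> 4

Encoded: [3, 0, 0, 4, 0, 3, 4]


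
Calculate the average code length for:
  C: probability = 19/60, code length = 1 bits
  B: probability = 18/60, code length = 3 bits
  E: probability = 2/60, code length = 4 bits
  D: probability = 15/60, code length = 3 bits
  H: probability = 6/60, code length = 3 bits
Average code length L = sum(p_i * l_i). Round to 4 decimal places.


Weighted contributions p_i * l_i:
  C: (19/60) * 1 = 19/60
  B: (18/60) * 3 = 54/60
  E: (2/60) * 4 = 8/60
  D: (15/60) * 3 = 45/60
  H: (6/60) * 3 = 18/60
Sum = (19 + 54 + 8 + 45 + 18)/60 = 144/60

L = 144/60 = 2.4000 bits/symbol


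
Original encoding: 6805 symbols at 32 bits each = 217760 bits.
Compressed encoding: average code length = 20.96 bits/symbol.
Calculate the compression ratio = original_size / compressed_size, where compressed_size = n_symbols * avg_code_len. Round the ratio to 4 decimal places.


original_size = n_symbols * orig_bits = 6805 * 32 = 217760 bits
compressed_size = n_symbols * avg_code_len = 6805 * 20.96 = 142632.8 bits
ratio = original_size / compressed_size = 217760 / 142632.8 = 1.5267

Compression ratio = 1.5267


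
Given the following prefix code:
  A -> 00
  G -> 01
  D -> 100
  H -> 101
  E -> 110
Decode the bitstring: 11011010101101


Decoding step by step:
Bits 110 -> E
Bits 110 -> E
Bits 101 -> H
Bits 01 -> G
Bits 101 -> H


Decoded message: EEHGH


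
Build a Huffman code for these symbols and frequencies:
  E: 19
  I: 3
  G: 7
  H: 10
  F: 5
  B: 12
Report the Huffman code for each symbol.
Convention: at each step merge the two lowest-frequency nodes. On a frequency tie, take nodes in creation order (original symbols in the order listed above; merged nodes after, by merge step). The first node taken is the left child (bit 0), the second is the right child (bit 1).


Huffman tree construction:
Step 1: Merge I(3) + F(5) = 8
Step 2: Merge G(7) + (I+F)(8) = 15
Step 3: Merge H(10) + B(12) = 22
Step 4: Merge (G+(I+F))(15) + E(19) = 34
Step 5: Merge (H+B)(22) + ((G+(I+F))+E)(34) = 56
Read each symbol's code off the tree from the root (left child = 0, right child = 1).

Codes:
  E: 11 (length 2)
  I: 1010 (length 4)
  G: 100 (length 3)
  H: 00 (length 2)
  F: 1011 (length 4)
  B: 01 (length 2)
Average code length: 135/56 = 2.4107 bits/symbol


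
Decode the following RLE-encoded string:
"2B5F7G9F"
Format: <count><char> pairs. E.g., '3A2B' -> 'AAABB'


Expanding each <count><char> pair:
  2B -> 'BB'
  5F -> 'FFFFF'
  7G -> 'GGGGGGG'
  9F -> 'FFFFFFFFF'

Decoded = BBFFFFFGGGGGGGFFFFFFFFF


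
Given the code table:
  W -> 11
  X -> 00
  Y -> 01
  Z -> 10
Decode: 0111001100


Decoding:
01 -> Y
11 -> W
00 -> X
11 -> W
00 -> X


Result: YWXWX


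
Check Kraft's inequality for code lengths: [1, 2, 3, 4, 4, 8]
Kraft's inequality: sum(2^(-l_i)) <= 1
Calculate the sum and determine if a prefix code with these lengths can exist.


Sum = 2^(-1) + 2^(-2) + 2^(-3) + 2^(-4) + 2^(-4) + 2^(-8)
    = 0.5 + 0.25 + 0.125 + 0.0625 + 0.0625 + 0.00390625
    = 257/256 = 1.00390625
Since 1.00390625 > 1, Kraft's inequality is NOT satisfied.
A prefix code with these lengths CANNOT exist.

Kraft sum = 1.00390625. Not satisfied.


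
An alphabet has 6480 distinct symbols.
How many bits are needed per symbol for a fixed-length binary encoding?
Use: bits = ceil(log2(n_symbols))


log2(6480) = 12.6618
Bracket: 2^12 = 4096 < 6480 <= 2^13 = 8192
So ceil(log2(6480)) = 13

bits = ceil(log2(6480)) = ceil(12.6618) = 13 bits


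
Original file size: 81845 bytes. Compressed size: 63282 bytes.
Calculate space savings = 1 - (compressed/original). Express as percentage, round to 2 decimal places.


ratio = compressed/original = 63282/81845 = 0.773193
savings = 1 - ratio = 1 - 0.773193 = 0.226807
as a percentage: 0.226807 * 100 = 22.68%

Space savings = 1 - 63282/81845 = 22.68%


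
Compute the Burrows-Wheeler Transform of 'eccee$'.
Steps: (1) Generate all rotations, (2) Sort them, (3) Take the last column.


Rotations (sorted):
  0: $eccee -> last char: e
  1: ccee$e -> last char: e
  2: cee$ec -> last char: c
  3: e$ecce -> last char: e
  4: eccee$ -> last char: $
  5: ee$ecc -> last char: c


BWT = eece$c


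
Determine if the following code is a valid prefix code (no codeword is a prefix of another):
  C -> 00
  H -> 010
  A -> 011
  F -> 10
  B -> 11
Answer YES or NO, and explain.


Checking each pair (does one codeword prefix another?):
  C='00' vs H='010': no prefix
  C='00' vs A='011': no prefix
  C='00' vs F='10': no prefix
  C='00' vs B='11': no prefix
  H='010' vs C='00': no prefix
  H='010' vs A='011': no prefix
  H='010' vs F='10': no prefix
  H='010' vs B='11': no prefix
  A='011' vs C='00': no prefix
  A='011' vs H='010': no prefix
  A='011' vs F='10': no prefix
  A='011' vs B='11': no prefix
  F='10' vs C='00': no prefix
  F='10' vs H='010': no prefix
  F='10' vs A='011': no prefix
  F='10' vs B='11': no prefix
  B='11' vs C='00': no prefix
  B='11' vs H='010': no prefix
  B='11' vs A='011': no prefix
  B='11' vs F='10': no prefix
No violation found over all pairs.

YES -- this is a valid prefix code. No codeword is a prefix of any other codeword.


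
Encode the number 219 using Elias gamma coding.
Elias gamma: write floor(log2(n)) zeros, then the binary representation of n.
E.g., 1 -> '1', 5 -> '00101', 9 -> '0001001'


num_bits = floor(log2(219)) + 1 = 8
leading_zeros = num_bits - 1 = 7
binary(219) = 11011011

Elias gamma(219) = '0000000' + '11011011' = 000000011011011 (15 bits)


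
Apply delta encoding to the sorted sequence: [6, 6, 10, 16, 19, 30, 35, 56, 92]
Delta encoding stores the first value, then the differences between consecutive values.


First value: 6
Deltas:
  6 - 6 = 0
  10 - 6 = 4
  16 - 10 = 6
  19 - 16 = 3
  30 - 19 = 11
  35 - 30 = 5
  56 - 35 = 21
  92 - 56 = 36


Delta encoded: [6, 0, 4, 6, 3, 11, 5, 21, 36]


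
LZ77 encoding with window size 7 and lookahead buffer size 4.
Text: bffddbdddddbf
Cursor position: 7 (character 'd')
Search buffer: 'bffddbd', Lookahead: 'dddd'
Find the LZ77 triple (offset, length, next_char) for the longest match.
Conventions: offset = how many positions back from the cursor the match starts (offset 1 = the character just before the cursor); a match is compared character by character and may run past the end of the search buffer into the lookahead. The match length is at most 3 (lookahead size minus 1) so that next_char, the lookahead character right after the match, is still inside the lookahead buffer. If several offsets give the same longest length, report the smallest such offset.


Try each offset into the search buffer:
  offset=1 (pos 6, char 'd'): match length 3
  offset=2 (pos 5, char 'b'): match length 0
  offset=3 (pos 4, char 'd'): match length 1
  offset=4 (pos 3, char 'd'): match length 2
  offset=5 (pos 2, char 'f'): match length 0
  offset=6 (pos 1, char 'f'): match length 0
  offset=7 (pos 0, char 'b'): match length 0
Longest match has length 3 at offset 1.
next_char = character at position 7 + 3 = 10 -> 'd'

Best match: offset=1, length=3 (matching 'ddd' starting at position 6)
LZ77 triple: (1, 3, 'd')


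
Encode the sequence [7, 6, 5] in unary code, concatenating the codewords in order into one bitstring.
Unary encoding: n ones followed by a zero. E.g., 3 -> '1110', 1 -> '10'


Encode each number as n ones followed by a terminating 0:
  7 -> 11111110 (8 bits)
  6 -> 1111110 (7 bits)
  5 -> 111110 (6 bits)
Total length = 8 + 7 + 6 = 21 bits.

Unary([7, 6, 5]) = 111111101111110111110 (21 bits)


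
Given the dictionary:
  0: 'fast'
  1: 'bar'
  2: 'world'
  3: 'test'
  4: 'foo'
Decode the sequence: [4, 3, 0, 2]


Look up each index in the dictionary:
  4 -> 'foo'
  3 -> 'test'
  0 -> 'fast'
  2 -> 'world'

Decoded: "foo test fast world"


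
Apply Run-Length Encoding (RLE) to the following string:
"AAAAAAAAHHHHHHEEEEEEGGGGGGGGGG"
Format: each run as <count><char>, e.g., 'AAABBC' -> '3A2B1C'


Scanning runs left to right:
  i=0: run of 'A' x 8 -> '8A'
  i=8: run of 'H' x 6 -> '6H'
  i=14: run of 'E' x 6 -> '6E'
  i=20: run of 'G' x 10 -> '10G'

RLE = 8A6H6E10G


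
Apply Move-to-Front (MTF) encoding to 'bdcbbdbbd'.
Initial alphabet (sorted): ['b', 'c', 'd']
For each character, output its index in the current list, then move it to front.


MTF encoding:
'b': index 0 in ['b', 'c', 'd'] -> ['b', 'c', 'd']
'd': index 2 in ['b', 'c', 'd'] -> ['d', 'b', 'c']
'c': index 2 in ['d', 'b', 'c'] -> ['c', 'd', 'b']
'b': index 2 in ['c', 'd', 'b'] -> ['b', 'c', 'd']
'b': index 0 in ['b', 'c', 'd'] -> ['b', 'c', 'd']
'd': index 2 in ['b', 'c', 'd'] -> ['d', 'b', 'c']
'b': index 1 in ['d', 'b', 'c'] -> ['b', 'd', 'c']
'b': index 0 in ['b', 'd', 'c'] -> ['b', 'd', 'c']
'd': index 1 in ['b', 'd', 'c'] -> ['d', 'b', 'c']


Output: [0, 2, 2, 2, 0, 2, 1, 0, 1]


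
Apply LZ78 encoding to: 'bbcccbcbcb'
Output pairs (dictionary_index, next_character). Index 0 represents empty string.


LZ78 encoding steps:
Dictionary: {0: ''}
Step 1: w='' (idx 0), next='b' -> output (0, 'b'), add 'b' as idx 1
Step 2: w='b' (idx 1), next='c' -> output (1, 'c'), add 'bc' as idx 2
Step 3: w='' (idx 0), next='c' -> output (0, 'c'), add 'c' as idx 3
Step 4: w='c' (idx 3), next='b' -> output (3, 'b'), add 'cb' as idx 4
Step 5: w='cb' (idx 4), next='c' -> output (4, 'c'), add 'cbc' as idx 5
Step 6: w='b' (idx 1), end of input -> output (1, '')


Encoded: [(0, 'b'), (1, 'c'), (0, 'c'), (3, 'b'), (4, 'c'), (1, '')]


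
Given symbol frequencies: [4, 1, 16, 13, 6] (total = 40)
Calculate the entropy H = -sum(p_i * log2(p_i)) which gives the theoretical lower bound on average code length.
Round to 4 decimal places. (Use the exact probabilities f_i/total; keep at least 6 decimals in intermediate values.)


Per-symbol terms -p_i * log2(p_i) with p_i = f_i/40:
  p = 4/40 = 0.100000: log2(p) = -3.321928, -p*log2(p) = 0.332193
  p = 1/40 = 0.025000: log2(p) = -5.321928, -p*log2(p) = 0.133048
  p = 16/40 = 0.400000: log2(p) = -1.321928, -p*log2(p) = 0.528771
  p = 13/40 = 0.325000: log2(p) = -1.621488, -p*log2(p) = 0.526984
  p = 6/40 = 0.150000: log2(p) = -2.736966, -p*log2(p) = 0.410545
H = 0.332193 + 0.133048 + 0.528771 + 0.526984 + 0.410545 = 1.931541

H = 1.9315 bits/symbol
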